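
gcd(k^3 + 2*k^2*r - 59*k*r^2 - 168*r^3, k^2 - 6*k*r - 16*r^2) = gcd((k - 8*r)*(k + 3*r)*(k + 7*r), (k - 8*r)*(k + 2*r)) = -k + 8*r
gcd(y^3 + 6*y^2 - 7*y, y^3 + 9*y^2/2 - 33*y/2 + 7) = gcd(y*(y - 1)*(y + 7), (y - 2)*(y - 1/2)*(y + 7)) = y + 7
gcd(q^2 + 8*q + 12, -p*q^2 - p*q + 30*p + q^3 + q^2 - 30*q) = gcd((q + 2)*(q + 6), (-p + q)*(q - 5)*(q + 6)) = q + 6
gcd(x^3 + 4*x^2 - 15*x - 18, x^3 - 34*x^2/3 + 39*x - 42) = x - 3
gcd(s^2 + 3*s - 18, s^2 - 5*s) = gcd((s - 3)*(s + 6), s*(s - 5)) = 1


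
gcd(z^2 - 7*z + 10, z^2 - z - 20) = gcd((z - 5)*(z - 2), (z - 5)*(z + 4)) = z - 5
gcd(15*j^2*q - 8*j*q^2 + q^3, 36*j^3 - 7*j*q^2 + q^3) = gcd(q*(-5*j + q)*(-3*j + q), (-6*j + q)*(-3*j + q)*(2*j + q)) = -3*j + q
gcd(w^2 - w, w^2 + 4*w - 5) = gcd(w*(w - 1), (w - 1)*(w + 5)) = w - 1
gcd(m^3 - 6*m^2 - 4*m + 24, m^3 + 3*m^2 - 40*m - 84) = m^2 - 4*m - 12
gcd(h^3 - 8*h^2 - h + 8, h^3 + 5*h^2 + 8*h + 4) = h + 1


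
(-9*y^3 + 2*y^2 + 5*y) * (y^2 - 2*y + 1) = -9*y^5 + 20*y^4 - 8*y^3 - 8*y^2 + 5*y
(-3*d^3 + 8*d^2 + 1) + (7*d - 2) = -3*d^3 + 8*d^2 + 7*d - 1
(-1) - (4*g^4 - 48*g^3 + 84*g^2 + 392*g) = -4*g^4 + 48*g^3 - 84*g^2 - 392*g - 1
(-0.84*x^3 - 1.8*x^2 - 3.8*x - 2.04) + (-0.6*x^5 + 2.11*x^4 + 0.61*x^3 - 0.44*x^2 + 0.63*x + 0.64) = -0.6*x^5 + 2.11*x^4 - 0.23*x^3 - 2.24*x^2 - 3.17*x - 1.4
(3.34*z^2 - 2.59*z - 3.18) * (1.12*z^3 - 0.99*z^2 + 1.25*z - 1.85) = 3.7408*z^5 - 6.2074*z^4 + 3.1775*z^3 - 6.2683*z^2 + 0.8165*z + 5.883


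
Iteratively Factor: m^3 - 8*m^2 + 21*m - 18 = (m - 3)*(m^2 - 5*m + 6) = (m - 3)*(m - 2)*(m - 3)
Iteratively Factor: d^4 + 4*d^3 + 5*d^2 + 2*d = (d)*(d^3 + 4*d^2 + 5*d + 2) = d*(d + 1)*(d^2 + 3*d + 2) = d*(d + 1)^2*(d + 2)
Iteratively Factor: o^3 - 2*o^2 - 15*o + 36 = (o - 3)*(o^2 + o - 12) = (o - 3)*(o + 4)*(o - 3)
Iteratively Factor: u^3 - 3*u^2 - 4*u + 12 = (u + 2)*(u^2 - 5*u + 6) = (u - 3)*(u + 2)*(u - 2)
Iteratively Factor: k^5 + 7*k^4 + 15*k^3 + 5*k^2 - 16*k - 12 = (k - 1)*(k^4 + 8*k^3 + 23*k^2 + 28*k + 12) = (k - 1)*(k + 2)*(k^3 + 6*k^2 + 11*k + 6) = (k - 1)*(k + 2)*(k + 3)*(k^2 + 3*k + 2) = (k - 1)*(k + 2)^2*(k + 3)*(k + 1)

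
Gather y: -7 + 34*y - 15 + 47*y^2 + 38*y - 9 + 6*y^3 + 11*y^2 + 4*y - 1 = 6*y^3 + 58*y^2 + 76*y - 32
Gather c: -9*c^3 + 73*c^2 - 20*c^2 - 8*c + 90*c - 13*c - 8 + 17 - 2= -9*c^3 + 53*c^2 + 69*c + 7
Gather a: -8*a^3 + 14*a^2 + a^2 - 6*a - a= -8*a^3 + 15*a^2 - 7*a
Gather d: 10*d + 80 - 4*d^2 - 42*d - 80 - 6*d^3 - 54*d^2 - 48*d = -6*d^3 - 58*d^2 - 80*d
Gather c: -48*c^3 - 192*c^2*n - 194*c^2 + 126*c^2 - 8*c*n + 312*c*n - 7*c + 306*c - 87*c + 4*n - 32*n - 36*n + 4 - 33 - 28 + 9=-48*c^3 + c^2*(-192*n - 68) + c*(304*n + 212) - 64*n - 48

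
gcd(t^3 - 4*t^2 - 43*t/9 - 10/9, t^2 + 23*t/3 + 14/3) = t + 2/3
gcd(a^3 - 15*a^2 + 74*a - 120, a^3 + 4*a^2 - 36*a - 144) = a - 6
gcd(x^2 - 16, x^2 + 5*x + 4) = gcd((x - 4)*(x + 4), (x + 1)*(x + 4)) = x + 4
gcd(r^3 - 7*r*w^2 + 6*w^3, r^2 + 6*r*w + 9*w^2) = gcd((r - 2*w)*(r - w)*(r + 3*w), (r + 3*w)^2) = r + 3*w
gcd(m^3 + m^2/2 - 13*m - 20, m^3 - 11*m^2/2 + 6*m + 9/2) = 1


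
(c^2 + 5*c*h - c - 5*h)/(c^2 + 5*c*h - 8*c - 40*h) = (c - 1)/(c - 8)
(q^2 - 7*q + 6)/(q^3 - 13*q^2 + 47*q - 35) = (q - 6)/(q^2 - 12*q + 35)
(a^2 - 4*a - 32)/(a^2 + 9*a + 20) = (a - 8)/(a + 5)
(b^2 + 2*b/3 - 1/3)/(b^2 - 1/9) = 3*(b + 1)/(3*b + 1)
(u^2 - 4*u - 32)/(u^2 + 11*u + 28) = (u - 8)/(u + 7)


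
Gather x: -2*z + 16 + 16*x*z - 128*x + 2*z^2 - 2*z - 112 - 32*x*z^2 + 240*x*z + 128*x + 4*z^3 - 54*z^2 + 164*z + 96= x*(-32*z^2 + 256*z) + 4*z^3 - 52*z^2 + 160*z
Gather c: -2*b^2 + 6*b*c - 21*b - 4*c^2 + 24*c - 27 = -2*b^2 - 21*b - 4*c^2 + c*(6*b + 24) - 27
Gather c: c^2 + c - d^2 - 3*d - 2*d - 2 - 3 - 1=c^2 + c - d^2 - 5*d - 6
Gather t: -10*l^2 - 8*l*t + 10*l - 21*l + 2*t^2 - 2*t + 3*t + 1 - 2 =-10*l^2 - 11*l + 2*t^2 + t*(1 - 8*l) - 1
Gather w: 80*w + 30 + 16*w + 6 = 96*w + 36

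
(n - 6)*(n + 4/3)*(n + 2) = n^3 - 8*n^2/3 - 52*n/3 - 16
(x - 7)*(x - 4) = x^2 - 11*x + 28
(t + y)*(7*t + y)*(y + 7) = 7*t^2*y + 49*t^2 + 8*t*y^2 + 56*t*y + y^3 + 7*y^2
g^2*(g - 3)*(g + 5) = g^4 + 2*g^3 - 15*g^2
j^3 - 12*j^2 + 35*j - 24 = (j - 8)*(j - 3)*(j - 1)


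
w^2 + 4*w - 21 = (w - 3)*(w + 7)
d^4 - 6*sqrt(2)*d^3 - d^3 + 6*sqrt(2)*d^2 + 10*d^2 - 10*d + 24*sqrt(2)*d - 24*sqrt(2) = (d - 1)*(d - 4*sqrt(2))*(d - 3*sqrt(2))*(d + sqrt(2))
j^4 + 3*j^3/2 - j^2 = j^2*(j - 1/2)*(j + 2)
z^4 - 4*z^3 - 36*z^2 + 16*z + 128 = (z - 8)*(z - 2)*(z + 2)*(z + 4)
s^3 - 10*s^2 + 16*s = s*(s - 8)*(s - 2)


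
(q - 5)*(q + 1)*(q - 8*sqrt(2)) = q^3 - 8*sqrt(2)*q^2 - 4*q^2 - 5*q + 32*sqrt(2)*q + 40*sqrt(2)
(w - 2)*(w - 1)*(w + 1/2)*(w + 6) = w^4 + 7*w^3/2 - 29*w^2/2 + 4*w + 6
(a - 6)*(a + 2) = a^2 - 4*a - 12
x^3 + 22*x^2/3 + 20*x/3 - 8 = (x - 2/3)*(x + 2)*(x + 6)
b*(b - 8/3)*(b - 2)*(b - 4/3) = b^4 - 6*b^3 + 104*b^2/9 - 64*b/9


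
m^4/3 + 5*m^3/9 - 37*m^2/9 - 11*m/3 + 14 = (m/3 + 1)*(m - 7/3)*(m - 2)*(m + 3)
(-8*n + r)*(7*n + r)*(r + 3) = -56*n^2*r - 168*n^2 - n*r^2 - 3*n*r + r^3 + 3*r^2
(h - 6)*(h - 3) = h^2 - 9*h + 18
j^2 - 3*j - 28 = (j - 7)*(j + 4)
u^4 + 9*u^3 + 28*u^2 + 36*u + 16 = (u + 1)*(u + 2)^2*(u + 4)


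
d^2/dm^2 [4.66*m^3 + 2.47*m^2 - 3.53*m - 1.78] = 27.96*m + 4.94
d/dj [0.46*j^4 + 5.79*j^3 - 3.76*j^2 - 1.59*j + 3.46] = 1.84*j^3 + 17.37*j^2 - 7.52*j - 1.59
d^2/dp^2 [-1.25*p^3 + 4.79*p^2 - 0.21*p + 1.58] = 9.58 - 7.5*p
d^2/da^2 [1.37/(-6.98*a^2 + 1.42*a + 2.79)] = (-133.493896*a^2 + 27.157784*a + 1.37*(13.96*a - 1.42)*(27.92*a - 2.84) + 53.359308)/(-6.98*a^2 + 1.42*a + 2.79)^3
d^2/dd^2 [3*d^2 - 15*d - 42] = 6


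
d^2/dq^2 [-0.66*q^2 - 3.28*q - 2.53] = -1.32000000000000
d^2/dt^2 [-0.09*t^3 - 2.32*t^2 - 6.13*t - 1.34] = -0.54*t - 4.64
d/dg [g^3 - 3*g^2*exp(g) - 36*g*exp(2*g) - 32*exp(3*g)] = -3*g^2*exp(g) + 3*g^2 - 72*g*exp(2*g) - 6*g*exp(g) - 96*exp(3*g) - 36*exp(2*g)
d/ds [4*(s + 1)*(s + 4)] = 8*s + 20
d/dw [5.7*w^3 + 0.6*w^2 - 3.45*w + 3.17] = 17.1*w^2 + 1.2*w - 3.45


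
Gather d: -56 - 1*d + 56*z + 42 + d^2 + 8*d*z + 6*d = d^2 + d*(8*z + 5) + 56*z - 14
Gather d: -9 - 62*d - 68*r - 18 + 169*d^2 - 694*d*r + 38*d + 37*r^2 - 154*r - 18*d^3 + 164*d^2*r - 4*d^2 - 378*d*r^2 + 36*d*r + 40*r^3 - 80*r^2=-18*d^3 + d^2*(164*r + 165) + d*(-378*r^2 - 658*r - 24) + 40*r^3 - 43*r^2 - 222*r - 27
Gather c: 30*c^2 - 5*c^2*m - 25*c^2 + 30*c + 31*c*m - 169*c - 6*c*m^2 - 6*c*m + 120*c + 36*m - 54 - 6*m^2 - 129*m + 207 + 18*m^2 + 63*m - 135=c^2*(5 - 5*m) + c*(-6*m^2 + 25*m - 19) + 12*m^2 - 30*m + 18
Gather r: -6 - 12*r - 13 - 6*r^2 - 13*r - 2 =-6*r^2 - 25*r - 21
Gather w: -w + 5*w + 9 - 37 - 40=4*w - 68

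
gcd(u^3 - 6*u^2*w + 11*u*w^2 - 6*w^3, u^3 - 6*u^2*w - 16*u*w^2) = 1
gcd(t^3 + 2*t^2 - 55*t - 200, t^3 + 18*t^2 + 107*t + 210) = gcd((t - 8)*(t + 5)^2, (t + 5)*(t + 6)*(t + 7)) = t + 5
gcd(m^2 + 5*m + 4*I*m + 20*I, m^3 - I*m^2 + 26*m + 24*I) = m + 4*I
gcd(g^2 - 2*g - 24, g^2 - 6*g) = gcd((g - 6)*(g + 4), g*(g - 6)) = g - 6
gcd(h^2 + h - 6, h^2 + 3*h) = h + 3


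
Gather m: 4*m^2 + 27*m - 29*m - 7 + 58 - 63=4*m^2 - 2*m - 12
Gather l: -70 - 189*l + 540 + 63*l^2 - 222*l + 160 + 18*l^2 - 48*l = 81*l^2 - 459*l + 630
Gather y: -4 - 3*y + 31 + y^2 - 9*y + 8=y^2 - 12*y + 35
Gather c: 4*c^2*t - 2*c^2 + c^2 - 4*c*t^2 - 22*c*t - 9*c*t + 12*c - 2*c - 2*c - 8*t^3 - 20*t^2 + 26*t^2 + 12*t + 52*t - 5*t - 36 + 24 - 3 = c^2*(4*t - 1) + c*(-4*t^2 - 31*t + 8) - 8*t^3 + 6*t^2 + 59*t - 15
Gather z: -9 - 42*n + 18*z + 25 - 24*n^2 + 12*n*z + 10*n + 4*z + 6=-24*n^2 - 32*n + z*(12*n + 22) + 22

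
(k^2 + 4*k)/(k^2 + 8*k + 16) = k/(k + 4)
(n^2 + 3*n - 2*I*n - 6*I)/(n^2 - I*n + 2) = (n + 3)/(n + I)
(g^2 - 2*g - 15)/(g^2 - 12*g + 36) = (g^2 - 2*g - 15)/(g^2 - 12*g + 36)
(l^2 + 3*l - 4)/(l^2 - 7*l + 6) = (l + 4)/(l - 6)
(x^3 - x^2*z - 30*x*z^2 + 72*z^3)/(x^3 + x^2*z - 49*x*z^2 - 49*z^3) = (x^3 - x^2*z - 30*x*z^2 + 72*z^3)/(x^3 + x^2*z - 49*x*z^2 - 49*z^3)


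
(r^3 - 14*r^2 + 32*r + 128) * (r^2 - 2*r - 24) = r^5 - 16*r^4 + 36*r^3 + 400*r^2 - 1024*r - 3072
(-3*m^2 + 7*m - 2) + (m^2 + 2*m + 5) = -2*m^2 + 9*m + 3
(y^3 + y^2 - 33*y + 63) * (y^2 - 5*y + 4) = y^5 - 4*y^4 - 34*y^3 + 232*y^2 - 447*y + 252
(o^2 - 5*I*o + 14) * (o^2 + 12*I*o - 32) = o^4 + 7*I*o^3 + 42*o^2 + 328*I*o - 448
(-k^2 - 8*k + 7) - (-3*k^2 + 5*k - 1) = 2*k^2 - 13*k + 8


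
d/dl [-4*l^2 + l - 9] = 1 - 8*l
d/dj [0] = 0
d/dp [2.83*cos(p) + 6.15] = -2.83*sin(p)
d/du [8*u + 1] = 8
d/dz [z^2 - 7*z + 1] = 2*z - 7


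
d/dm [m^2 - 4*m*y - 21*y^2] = 2*m - 4*y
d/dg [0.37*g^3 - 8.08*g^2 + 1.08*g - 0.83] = 1.11*g^2 - 16.16*g + 1.08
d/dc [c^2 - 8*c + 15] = 2*c - 8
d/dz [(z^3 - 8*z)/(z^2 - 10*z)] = (z^2 - 20*z + 8)/(z^2 - 20*z + 100)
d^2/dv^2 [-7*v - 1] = 0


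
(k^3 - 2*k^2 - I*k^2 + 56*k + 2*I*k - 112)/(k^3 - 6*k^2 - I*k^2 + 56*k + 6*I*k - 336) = (k - 2)/(k - 6)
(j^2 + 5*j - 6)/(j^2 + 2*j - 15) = (j^2 + 5*j - 6)/(j^2 + 2*j - 15)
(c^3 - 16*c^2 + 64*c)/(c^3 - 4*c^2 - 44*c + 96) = c*(c - 8)/(c^2 + 4*c - 12)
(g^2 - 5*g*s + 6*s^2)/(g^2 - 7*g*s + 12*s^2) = (-g + 2*s)/(-g + 4*s)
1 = 1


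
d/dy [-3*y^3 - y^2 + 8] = y*(-9*y - 2)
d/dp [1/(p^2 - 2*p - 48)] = 2*(1 - p)/(-p^2 + 2*p + 48)^2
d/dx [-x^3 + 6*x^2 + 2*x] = -3*x^2 + 12*x + 2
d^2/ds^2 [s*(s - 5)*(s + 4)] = 6*s - 2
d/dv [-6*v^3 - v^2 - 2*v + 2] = -18*v^2 - 2*v - 2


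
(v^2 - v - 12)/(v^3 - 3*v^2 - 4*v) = (v + 3)/(v*(v + 1))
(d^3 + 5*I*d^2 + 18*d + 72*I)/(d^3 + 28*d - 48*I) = (d + 3*I)/(d - 2*I)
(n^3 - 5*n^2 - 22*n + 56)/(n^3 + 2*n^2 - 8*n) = (n - 7)/n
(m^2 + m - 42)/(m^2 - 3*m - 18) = (m + 7)/(m + 3)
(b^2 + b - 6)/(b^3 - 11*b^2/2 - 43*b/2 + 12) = 2*(b - 2)/(2*b^2 - 17*b + 8)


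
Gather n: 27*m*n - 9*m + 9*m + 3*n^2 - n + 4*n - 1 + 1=3*n^2 + n*(27*m + 3)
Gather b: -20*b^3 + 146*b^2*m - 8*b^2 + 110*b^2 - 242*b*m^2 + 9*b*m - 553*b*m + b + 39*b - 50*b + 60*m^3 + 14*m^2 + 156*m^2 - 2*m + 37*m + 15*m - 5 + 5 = -20*b^3 + b^2*(146*m + 102) + b*(-242*m^2 - 544*m - 10) + 60*m^3 + 170*m^2 + 50*m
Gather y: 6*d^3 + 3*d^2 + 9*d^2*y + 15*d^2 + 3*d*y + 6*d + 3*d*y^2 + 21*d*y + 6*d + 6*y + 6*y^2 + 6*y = 6*d^3 + 18*d^2 + 12*d + y^2*(3*d + 6) + y*(9*d^2 + 24*d + 12)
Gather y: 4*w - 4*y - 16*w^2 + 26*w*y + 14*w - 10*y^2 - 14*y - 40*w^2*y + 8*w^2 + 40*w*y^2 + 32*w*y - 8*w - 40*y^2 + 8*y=-8*w^2 + 10*w + y^2*(40*w - 50) + y*(-40*w^2 + 58*w - 10)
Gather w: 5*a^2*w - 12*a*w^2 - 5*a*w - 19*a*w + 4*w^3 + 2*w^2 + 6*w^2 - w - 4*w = 4*w^3 + w^2*(8 - 12*a) + w*(5*a^2 - 24*a - 5)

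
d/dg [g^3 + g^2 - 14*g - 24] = 3*g^2 + 2*g - 14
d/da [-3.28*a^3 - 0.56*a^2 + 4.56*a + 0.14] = -9.84*a^2 - 1.12*a + 4.56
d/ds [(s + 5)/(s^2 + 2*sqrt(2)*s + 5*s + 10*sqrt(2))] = -1/(s^2 + 4*sqrt(2)*s + 8)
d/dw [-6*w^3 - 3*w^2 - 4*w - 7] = -18*w^2 - 6*w - 4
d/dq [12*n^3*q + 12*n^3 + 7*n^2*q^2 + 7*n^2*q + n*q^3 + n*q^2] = n*(12*n^2 + 14*n*q + 7*n + 3*q^2 + 2*q)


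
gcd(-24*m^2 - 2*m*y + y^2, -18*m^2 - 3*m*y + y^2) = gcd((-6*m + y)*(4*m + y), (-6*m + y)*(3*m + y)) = -6*m + y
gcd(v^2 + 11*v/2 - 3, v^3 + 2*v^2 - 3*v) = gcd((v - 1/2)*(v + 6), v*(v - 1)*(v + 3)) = 1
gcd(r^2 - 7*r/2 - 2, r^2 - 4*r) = r - 4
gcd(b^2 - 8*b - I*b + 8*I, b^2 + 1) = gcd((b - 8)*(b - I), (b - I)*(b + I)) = b - I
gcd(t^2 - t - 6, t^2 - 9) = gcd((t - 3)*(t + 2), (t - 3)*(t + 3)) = t - 3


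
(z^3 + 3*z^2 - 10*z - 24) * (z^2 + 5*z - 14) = z^5 + 8*z^4 - 9*z^3 - 116*z^2 + 20*z + 336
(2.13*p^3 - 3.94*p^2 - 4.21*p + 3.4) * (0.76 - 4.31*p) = -9.1803*p^4 + 18.6002*p^3 + 15.1507*p^2 - 17.8536*p + 2.584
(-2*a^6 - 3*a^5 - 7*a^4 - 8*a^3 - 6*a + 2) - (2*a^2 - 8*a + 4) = -2*a^6 - 3*a^5 - 7*a^4 - 8*a^3 - 2*a^2 + 2*a - 2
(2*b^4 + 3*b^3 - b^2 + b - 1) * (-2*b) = -4*b^5 - 6*b^4 + 2*b^3 - 2*b^2 + 2*b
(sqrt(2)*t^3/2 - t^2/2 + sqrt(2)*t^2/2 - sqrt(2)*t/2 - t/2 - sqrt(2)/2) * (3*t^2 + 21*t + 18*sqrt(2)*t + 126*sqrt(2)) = 3*sqrt(2)*t^5/2 + 33*t^4/2 + 12*sqrt(2)*t^4 + 132*t^3 - 84*sqrt(2)*t^2 + 195*t^2/2 - 144*t - 147*sqrt(2)*t/2 - 126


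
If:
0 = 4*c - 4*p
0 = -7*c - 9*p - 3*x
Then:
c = -3*x/16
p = -3*x/16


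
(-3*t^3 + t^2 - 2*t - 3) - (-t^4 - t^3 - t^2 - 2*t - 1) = t^4 - 2*t^3 + 2*t^2 - 2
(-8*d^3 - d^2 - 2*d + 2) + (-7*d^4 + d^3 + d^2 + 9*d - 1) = -7*d^4 - 7*d^3 + 7*d + 1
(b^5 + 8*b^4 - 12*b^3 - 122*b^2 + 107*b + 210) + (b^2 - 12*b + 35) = b^5 + 8*b^4 - 12*b^3 - 121*b^2 + 95*b + 245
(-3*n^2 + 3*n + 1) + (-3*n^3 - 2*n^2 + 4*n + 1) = -3*n^3 - 5*n^2 + 7*n + 2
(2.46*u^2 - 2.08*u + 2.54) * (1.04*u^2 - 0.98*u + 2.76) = 2.5584*u^4 - 4.574*u^3 + 11.4696*u^2 - 8.23*u + 7.0104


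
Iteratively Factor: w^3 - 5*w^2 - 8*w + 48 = (w - 4)*(w^2 - w - 12) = (w - 4)*(w + 3)*(w - 4)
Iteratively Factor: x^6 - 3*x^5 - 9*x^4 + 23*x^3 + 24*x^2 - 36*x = (x + 2)*(x^5 - 5*x^4 + x^3 + 21*x^2 - 18*x) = (x - 1)*(x + 2)*(x^4 - 4*x^3 - 3*x^2 + 18*x) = x*(x - 1)*(x + 2)*(x^3 - 4*x^2 - 3*x + 18) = x*(x - 1)*(x + 2)^2*(x^2 - 6*x + 9) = x*(x - 3)*(x - 1)*(x + 2)^2*(x - 3)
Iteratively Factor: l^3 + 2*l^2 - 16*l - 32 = (l - 4)*(l^2 + 6*l + 8) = (l - 4)*(l + 4)*(l + 2)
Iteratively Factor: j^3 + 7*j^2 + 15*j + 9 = (j + 3)*(j^2 + 4*j + 3) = (j + 3)^2*(j + 1)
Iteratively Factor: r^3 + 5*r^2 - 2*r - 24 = (r + 3)*(r^2 + 2*r - 8) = (r + 3)*(r + 4)*(r - 2)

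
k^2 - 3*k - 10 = (k - 5)*(k + 2)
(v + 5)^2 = v^2 + 10*v + 25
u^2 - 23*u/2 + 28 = (u - 8)*(u - 7/2)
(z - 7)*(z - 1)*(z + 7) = z^3 - z^2 - 49*z + 49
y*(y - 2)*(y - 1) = y^3 - 3*y^2 + 2*y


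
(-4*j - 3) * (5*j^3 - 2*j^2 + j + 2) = -20*j^4 - 7*j^3 + 2*j^2 - 11*j - 6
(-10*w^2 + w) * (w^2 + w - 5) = -10*w^4 - 9*w^3 + 51*w^2 - 5*w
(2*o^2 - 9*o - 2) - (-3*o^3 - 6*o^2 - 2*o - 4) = 3*o^3 + 8*o^2 - 7*o + 2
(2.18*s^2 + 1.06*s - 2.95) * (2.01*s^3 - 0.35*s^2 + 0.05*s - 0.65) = 4.3818*s^5 + 1.3676*s^4 - 6.1915*s^3 - 0.3315*s^2 - 0.8365*s + 1.9175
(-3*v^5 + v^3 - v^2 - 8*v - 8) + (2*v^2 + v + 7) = -3*v^5 + v^3 + v^2 - 7*v - 1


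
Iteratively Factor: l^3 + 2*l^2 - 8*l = (l)*(l^2 + 2*l - 8) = l*(l - 2)*(l + 4)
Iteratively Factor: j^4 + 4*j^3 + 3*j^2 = (j + 3)*(j^3 + j^2) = j*(j + 3)*(j^2 + j) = j*(j + 1)*(j + 3)*(j)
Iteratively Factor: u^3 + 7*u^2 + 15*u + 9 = (u + 3)*(u^2 + 4*u + 3) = (u + 1)*(u + 3)*(u + 3)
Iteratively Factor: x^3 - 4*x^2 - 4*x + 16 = (x - 4)*(x^2 - 4) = (x - 4)*(x + 2)*(x - 2)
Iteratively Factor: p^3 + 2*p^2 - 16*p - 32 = (p - 4)*(p^2 + 6*p + 8) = (p - 4)*(p + 4)*(p + 2)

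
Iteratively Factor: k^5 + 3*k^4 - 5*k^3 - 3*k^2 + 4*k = (k - 1)*(k^4 + 4*k^3 - k^2 - 4*k) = k*(k - 1)*(k^3 + 4*k^2 - k - 4) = k*(k - 1)^2*(k^2 + 5*k + 4) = k*(k - 1)^2*(k + 4)*(k + 1)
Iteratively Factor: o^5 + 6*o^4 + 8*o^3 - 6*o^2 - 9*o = (o)*(o^4 + 6*o^3 + 8*o^2 - 6*o - 9) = o*(o + 3)*(o^3 + 3*o^2 - o - 3) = o*(o + 3)^2*(o^2 - 1) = o*(o - 1)*(o + 3)^2*(o + 1)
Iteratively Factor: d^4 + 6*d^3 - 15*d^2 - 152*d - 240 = (d - 5)*(d^3 + 11*d^2 + 40*d + 48) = (d - 5)*(d + 4)*(d^2 + 7*d + 12) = (d - 5)*(d + 3)*(d + 4)*(d + 4)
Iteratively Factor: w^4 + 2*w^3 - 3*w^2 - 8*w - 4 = (w - 2)*(w^3 + 4*w^2 + 5*w + 2) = (w - 2)*(w + 1)*(w^2 + 3*w + 2) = (w - 2)*(w + 1)^2*(w + 2)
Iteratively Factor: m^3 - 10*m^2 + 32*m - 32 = (m - 2)*(m^2 - 8*m + 16) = (m - 4)*(m - 2)*(m - 4)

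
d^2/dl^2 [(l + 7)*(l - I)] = 2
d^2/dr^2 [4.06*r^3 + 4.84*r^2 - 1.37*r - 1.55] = 24.36*r + 9.68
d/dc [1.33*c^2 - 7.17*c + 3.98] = 2.66*c - 7.17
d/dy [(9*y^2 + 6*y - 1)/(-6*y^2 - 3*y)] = (3*y^2 - 4*y - 1)/(3*y^2*(4*y^2 + 4*y + 1))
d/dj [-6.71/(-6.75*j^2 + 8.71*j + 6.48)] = (58.4441 - 90.585*j)/(-6.75*j^2 + 8.71*j + 6.48)^2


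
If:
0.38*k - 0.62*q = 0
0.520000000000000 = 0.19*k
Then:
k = 2.74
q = 1.68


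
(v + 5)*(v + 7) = v^2 + 12*v + 35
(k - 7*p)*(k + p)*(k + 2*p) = k^3 - 4*k^2*p - 19*k*p^2 - 14*p^3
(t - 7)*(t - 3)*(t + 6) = t^3 - 4*t^2 - 39*t + 126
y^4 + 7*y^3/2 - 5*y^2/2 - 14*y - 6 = (y - 2)*(y + 1/2)*(y + 2)*(y + 3)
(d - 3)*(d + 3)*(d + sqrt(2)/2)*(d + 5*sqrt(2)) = d^4 + 11*sqrt(2)*d^3/2 - 4*d^2 - 99*sqrt(2)*d/2 - 45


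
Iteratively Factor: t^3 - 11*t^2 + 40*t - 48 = (t - 3)*(t^2 - 8*t + 16) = (t - 4)*(t - 3)*(t - 4)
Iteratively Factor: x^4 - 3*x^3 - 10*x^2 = (x)*(x^3 - 3*x^2 - 10*x) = x*(x + 2)*(x^2 - 5*x) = x*(x - 5)*(x + 2)*(x)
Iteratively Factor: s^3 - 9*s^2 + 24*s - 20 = (s - 2)*(s^2 - 7*s + 10) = (s - 5)*(s - 2)*(s - 2)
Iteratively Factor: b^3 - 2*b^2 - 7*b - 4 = (b + 1)*(b^2 - 3*b - 4) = (b + 1)^2*(b - 4)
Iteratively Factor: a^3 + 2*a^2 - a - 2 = (a + 2)*(a^2 - 1) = (a - 1)*(a + 2)*(a + 1)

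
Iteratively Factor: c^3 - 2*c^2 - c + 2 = (c - 2)*(c^2 - 1) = (c - 2)*(c - 1)*(c + 1)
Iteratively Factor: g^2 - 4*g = (g)*(g - 4)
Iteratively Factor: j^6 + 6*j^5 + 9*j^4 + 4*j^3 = (j)*(j^5 + 6*j^4 + 9*j^3 + 4*j^2) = j^2*(j^4 + 6*j^3 + 9*j^2 + 4*j) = j^2*(j + 1)*(j^3 + 5*j^2 + 4*j) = j^3*(j + 1)*(j^2 + 5*j + 4) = j^3*(j + 1)^2*(j + 4)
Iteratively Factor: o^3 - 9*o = (o)*(o^2 - 9) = o*(o + 3)*(o - 3)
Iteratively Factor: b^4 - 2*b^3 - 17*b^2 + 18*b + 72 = (b + 2)*(b^3 - 4*b^2 - 9*b + 36) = (b + 2)*(b + 3)*(b^2 - 7*b + 12) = (b - 3)*(b + 2)*(b + 3)*(b - 4)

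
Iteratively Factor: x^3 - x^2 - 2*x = (x + 1)*(x^2 - 2*x) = x*(x + 1)*(x - 2)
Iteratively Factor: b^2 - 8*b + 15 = (b - 3)*(b - 5)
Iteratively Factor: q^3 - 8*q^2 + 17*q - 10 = (q - 5)*(q^2 - 3*q + 2) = (q - 5)*(q - 1)*(q - 2)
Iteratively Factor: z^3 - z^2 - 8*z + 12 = (z + 3)*(z^2 - 4*z + 4) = (z - 2)*(z + 3)*(z - 2)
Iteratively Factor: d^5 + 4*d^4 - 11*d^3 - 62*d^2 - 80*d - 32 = (d + 1)*(d^4 + 3*d^3 - 14*d^2 - 48*d - 32) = (d + 1)*(d + 2)*(d^3 + d^2 - 16*d - 16) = (d + 1)^2*(d + 2)*(d^2 - 16) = (d - 4)*(d + 1)^2*(d + 2)*(d + 4)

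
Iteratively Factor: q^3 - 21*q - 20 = (q + 4)*(q^2 - 4*q - 5) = (q - 5)*(q + 4)*(q + 1)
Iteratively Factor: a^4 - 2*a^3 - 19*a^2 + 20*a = (a - 5)*(a^3 + 3*a^2 - 4*a) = (a - 5)*(a + 4)*(a^2 - a) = (a - 5)*(a - 1)*(a + 4)*(a)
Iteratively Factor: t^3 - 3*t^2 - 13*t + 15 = (t + 3)*(t^2 - 6*t + 5) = (t - 1)*(t + 3)*(t - 5)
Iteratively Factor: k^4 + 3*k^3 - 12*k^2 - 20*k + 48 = (k - 2)*(k^3 + 5*k^2 - 2*k - 24) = (k - 2)*(k + 4)*(k^2 + k - 6) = (k - 2)^2*(k + 4)*(k + 3)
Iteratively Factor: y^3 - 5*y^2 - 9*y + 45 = (y - 5)*(y^2 - 9) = (y - 5)*(y - 3)*(y + 3)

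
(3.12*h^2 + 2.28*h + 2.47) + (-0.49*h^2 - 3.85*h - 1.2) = 2.63*h^2 - 1.57*h + 1.27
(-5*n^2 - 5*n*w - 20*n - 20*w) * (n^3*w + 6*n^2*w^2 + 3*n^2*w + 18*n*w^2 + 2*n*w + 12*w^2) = -5*n^5*w - 35*n^4*w^2 - 35*n^4*w - 30*n^3*w^3 - 245*n^3*w^2 - 70*n^3*w - 210*n^2*w^3 - 490*n^2*w^2 - 40*n^2*w - 420*n*w^3 - 280*n*w^2 - 240*w^3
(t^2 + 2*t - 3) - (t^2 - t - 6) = 3*t + 3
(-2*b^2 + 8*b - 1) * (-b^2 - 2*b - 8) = 2*b^4 - 4*b^3 + b^2 - 62*b + 8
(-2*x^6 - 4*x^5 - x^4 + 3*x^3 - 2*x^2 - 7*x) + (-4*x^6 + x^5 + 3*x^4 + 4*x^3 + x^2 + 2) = -6*x^6 - 3*x^5 + 2*x^4 + 7*x^3 - x^2 - 7*x + 2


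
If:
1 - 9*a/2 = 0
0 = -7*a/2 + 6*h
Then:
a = 2/9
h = 7/54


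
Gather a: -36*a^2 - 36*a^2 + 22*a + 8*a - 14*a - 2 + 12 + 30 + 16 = -72*a^2 + 16*a + 56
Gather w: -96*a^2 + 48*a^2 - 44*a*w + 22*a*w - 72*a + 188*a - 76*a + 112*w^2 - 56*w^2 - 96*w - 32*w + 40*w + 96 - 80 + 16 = -48*a^2 + 40*a + 56*w^2 + w*(-22*a - 88) + 32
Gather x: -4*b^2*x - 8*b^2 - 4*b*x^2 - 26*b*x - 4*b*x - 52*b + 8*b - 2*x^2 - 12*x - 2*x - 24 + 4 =-8*b^2 - 44*b + x^2*(-4*b - 2) + x*(-4*b^2 - 30*b - 14) - 20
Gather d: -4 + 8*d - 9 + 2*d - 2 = 10*d - 15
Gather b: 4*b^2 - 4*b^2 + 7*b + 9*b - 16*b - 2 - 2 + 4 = 0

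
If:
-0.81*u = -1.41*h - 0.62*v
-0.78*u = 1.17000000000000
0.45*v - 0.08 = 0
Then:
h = -0.94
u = -1.50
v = 0.18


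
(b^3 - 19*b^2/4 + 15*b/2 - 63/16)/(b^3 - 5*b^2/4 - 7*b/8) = (4*b^2 - 12*b + 9)/(2*b*(2*b + 1))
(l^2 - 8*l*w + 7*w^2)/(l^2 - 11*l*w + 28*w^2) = (-l + w)/(-l + 4*w)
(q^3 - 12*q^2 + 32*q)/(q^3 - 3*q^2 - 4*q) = (q - 8)/(q + 1)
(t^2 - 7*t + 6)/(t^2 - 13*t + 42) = (t - 1)/(t - 7)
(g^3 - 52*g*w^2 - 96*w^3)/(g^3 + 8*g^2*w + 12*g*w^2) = (g - 8*w)/g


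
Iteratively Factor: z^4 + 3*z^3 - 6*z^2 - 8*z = (z)*(z^3 + 3*z^2 - 6*z - 8) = z*(z + 4)*(z^2 - z - 2) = z*(z - 2)*(z + 4)*(z + 1)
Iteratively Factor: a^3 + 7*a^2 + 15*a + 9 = (a + 3)*(a^2 + 4*a + 3) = (a + 1)*(a + 3)*(a + 3)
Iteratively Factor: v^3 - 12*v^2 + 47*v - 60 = (v - 3)*(v^2 - 9*v + 20) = (v - 5)*(v - 3)*(v - 4)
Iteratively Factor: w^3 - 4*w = (w + 2)*(w^2 - 2*w) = (w - 2)*(w + 2)*(w)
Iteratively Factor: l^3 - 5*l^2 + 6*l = (l - 3)*(l^2 - 2*l) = (l - 3)*(l - 2)*(l)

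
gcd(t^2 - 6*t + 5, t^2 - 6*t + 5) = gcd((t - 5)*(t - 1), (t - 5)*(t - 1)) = t^2 - 6*t + 5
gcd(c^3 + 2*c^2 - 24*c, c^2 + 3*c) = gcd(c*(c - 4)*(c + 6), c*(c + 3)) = c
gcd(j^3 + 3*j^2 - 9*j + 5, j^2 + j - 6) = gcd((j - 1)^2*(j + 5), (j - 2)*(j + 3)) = 1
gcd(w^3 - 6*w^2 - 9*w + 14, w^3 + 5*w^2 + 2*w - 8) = w^2 + w - 2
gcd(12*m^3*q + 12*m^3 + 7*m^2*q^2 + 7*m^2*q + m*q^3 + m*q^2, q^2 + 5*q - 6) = 1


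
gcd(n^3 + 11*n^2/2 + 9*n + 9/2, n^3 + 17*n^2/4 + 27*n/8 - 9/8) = n^2 + 9*n/2 + 9/2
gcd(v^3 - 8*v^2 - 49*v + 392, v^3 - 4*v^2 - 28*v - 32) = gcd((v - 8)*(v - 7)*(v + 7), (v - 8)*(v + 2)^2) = v - 8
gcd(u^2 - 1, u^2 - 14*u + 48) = 1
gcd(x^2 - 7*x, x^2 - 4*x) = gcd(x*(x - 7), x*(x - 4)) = x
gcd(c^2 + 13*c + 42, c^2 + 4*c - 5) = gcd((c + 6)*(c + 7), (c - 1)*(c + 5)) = 1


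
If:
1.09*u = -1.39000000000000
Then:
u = -1.28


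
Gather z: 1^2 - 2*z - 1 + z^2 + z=z^2 - z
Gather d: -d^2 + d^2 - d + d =0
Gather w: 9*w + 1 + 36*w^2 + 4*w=36*w^2 + 13*w + 1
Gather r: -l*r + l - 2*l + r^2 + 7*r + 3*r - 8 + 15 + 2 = -l + r^2 + r*(10 - l) + 9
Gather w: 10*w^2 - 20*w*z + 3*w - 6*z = 10*w^2 + w*(3 - 20*z) - 6*z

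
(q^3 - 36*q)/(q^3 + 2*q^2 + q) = (q^2 - 36)/(q^2 + 2*q + 1)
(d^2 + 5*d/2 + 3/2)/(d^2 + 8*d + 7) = (d + 3/2)/(d + 7)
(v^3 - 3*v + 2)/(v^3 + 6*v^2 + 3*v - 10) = (v - 1)/(v + 5)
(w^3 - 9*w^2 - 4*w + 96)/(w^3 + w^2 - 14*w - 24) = (w - 8)/(w + 2)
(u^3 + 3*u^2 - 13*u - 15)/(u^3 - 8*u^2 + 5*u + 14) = (u^2 + 2*u - 15)/(u^2 - 9*u + 14)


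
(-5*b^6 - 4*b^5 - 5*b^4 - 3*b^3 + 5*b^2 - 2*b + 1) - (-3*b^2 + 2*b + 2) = -5*b^6 - 4*b^5 - 5*b^4 - 3*b^3 + 8*b^2 - 4*b - 1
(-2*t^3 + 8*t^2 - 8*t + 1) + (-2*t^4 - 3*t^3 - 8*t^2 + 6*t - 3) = -2*t^4 - 5*t^3 - 2*t - 2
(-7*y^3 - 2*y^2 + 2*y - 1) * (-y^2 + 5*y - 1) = 7*y^5 - 33*y^4 - 5*y^3 + 13*y^2 - 7*y + 1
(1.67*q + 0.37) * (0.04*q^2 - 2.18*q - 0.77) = 0.0668*q^3 - 3.6258*q^2 - 2.0925*q - 0.2849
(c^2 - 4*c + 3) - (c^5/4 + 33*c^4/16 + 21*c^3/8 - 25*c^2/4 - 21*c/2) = -c^5/4 - 33*c^4/16 - 21*c^3/8 + 29*c^2/4 + 13*c/2 + 3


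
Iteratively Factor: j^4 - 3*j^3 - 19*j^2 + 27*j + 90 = (j + 3)*(j^3 - 6*j^2 - j + 30) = (j - 5)*(j + 3)*(j^2 - j - 6) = (j - 5)*(j - 3)*(j + 3)*(j + 2)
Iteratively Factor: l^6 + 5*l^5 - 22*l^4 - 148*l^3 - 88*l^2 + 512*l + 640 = (l + 4)*(l^5 + l^4 - 26*l^3 - 44*l^2 + 88*l + 160) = (l + 2)*(l + 4)*(l^4 - l^3 - 24*l^2 + 4*l + 80) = (l - 2)*(l + 2)*(l + 4)*(l^3 + l^2 - 22*l - 40) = (l - 2)*(l + 2)^2*(l + 4)*(l^2 - l - 20) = (l - 5)*(l - 2)*(l + 2)^2*(l + 4)*(l + 4)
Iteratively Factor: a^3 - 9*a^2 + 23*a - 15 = (a - 5)*(a^2 - 4*a + 3) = (a - 5)*(a - 1)*(a - 3)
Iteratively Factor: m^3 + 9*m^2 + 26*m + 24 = (m + 3)*(m^2 + 6*m + 8) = (m + 3)*(m + 4)*(m + 2)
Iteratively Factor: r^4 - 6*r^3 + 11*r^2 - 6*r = (r)*(r^3 - 6*r^2 + 11*r - 6) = r*(r - 3)*(r^2 - 3*r + 2) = r*(r - 3)*(r - 2)*(r - 1)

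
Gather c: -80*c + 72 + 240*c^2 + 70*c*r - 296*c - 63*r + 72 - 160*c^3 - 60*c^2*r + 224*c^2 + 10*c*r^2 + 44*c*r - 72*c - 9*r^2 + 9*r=-160*c^3 + c^2*(464 - 60*r) + c*(10*r^2 + 114*r - 448) - 9*r^2 - 54*r + 144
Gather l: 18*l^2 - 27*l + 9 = 18*l^2 - 27*l + 9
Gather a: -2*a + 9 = 9 - 2*a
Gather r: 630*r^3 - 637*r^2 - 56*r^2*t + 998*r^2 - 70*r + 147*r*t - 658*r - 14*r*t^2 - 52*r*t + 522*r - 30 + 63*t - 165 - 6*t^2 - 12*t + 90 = 630*r^3 + r^2*(361 - 56*t) + r*(-14*t^2 + 95*t - 206) - 6*t^2 + 51*t - 105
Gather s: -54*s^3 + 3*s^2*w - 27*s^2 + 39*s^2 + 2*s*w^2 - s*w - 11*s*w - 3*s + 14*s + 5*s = -54*s^3 + s^2*(3*w + 12) + s*(2*w^2 - 12*w + 16)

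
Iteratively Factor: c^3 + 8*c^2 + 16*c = (c + 4)*(c^2 + 4*c) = c*(c + 4)*(c + 4)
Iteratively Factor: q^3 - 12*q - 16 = (q - 4)*(q^2 + 4*q + 4) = (q - 4)*(q + 2)*(q + 2)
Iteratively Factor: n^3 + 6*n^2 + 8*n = (n + 2)*(n^2 + 4*n) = (n + 2)*(n + 4)*(n)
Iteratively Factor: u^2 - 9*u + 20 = (u - 4)*(u - 5)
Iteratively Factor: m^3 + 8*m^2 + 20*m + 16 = (m + 2)*(m^2 + 6*m + 8) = (m + 2)^2*(m + 4)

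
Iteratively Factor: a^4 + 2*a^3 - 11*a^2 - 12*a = (a)*(a^3 + 2*a^2 - 11*a - 12) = a*(a - 3)*(a^2 + 5*a + 4) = a*(a - 3)*(a + 1)*(a + 4)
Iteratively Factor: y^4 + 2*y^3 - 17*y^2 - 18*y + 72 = (y - 2)*(y^3 + 4*y^2 - 9*y - 36) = (y - 3)*(y - 2)*(y^2 + 7*y + 12) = (y - 3)*(y - 2)*(y + 3)*(y + 4)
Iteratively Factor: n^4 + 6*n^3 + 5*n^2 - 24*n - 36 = (n + 3)*(n^3 + 3*n^2 - 4*n - 12) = (n + 3)^2*(n^2 - 4) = (n + 2)*(n + 3)^2*(n - 2)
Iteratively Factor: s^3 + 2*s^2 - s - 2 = (s - 1)*(s^2 + 3*s + 2) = (s - 1)*(s + 1)*(s + 2)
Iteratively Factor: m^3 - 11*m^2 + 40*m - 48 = (m - 3)*(m^2 - 8*m + 16) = (m - 4)*(m - 3)*(m - 4)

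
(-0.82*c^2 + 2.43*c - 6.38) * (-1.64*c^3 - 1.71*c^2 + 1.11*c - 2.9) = 1.3448*c^5 - 2.583*c^4 + 5.3977*c^3 + 15.9851*c^2 - 14.1288*c + 18.502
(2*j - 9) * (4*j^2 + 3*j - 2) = 8*j^3 - 30*j^2 - 31*j + 18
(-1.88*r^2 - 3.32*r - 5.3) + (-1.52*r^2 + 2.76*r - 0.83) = -3.4*r^2 - 0.56*r - 6.13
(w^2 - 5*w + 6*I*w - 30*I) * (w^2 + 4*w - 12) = w^4 - w^3 + 6*I*w^3 - 32*w^2 - 6*I*w^2 + 60*w - 192*I*w + 360*I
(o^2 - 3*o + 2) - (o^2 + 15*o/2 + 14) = -21*o/2 - 12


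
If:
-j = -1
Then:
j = 1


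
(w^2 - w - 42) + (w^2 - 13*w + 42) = 2*w^2 - 14*w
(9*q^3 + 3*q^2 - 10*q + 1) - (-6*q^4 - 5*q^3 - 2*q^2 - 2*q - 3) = 6*q^4 + 14*q^3 + 5*q^2 - 8*q + 4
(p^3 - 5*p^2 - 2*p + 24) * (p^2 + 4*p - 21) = p^5 - p^4 - 43*p^3 + 121*p^2 + 138*p - 504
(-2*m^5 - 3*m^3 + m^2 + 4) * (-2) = 4*m^5 + 6*m^3 - 2*m^2 - 8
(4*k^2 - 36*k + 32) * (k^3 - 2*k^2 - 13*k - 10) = 4*k^5 - 44*k^4 + 52*k^3 + 364*k^2 - 56*k - 320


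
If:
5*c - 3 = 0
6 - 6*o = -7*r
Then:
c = 3/5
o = 7*r/6 + 1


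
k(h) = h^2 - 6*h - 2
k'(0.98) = -4.04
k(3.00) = -11.00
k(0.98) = -6.92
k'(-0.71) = -7.42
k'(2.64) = -0.72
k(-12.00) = 214.00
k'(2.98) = -0.04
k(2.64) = -10.87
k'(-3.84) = -13.68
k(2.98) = -11.00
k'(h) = 2*h - 6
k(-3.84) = 35.79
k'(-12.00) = -30.00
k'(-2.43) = -10.86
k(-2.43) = 18.48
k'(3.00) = 0.00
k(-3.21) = 27.56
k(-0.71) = 2.76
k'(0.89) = -4.22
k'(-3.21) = -12.42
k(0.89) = -6.55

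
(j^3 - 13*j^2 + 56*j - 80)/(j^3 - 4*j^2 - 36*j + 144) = (j^2 - 9*j + 20)/(j^2 - 36)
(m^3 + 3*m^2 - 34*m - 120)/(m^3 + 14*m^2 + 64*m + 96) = (m^2 - m - 30)/(m^2 + 10*m + 24)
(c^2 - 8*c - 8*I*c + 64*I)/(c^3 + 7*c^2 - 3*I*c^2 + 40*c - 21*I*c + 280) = (c - 8)/(c^2 + c*(7 + 5*I) + 35*I)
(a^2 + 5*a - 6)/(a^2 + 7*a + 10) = (a^2 + 5*a - 6)/(a^2 + 7*a + 10)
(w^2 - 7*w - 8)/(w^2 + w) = (w - 8)/w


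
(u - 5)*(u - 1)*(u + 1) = u^3 - 5*u^2 - u + 5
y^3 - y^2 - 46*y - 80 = (y - 8)*(y + 2)*(y + 5)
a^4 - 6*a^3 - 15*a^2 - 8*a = a*(a - 8)*(a + 1)^2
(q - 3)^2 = q^2 - 6*q + 9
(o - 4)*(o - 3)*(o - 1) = o^3 - 8*o^2 + 19*o - 12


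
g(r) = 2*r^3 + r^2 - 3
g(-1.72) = -10.22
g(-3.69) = -89.87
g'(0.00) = 0.00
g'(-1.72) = 14.31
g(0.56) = -2.34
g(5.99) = 462.72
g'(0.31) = 1.20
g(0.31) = -2.84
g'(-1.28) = 7.27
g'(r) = 6*r^2 + 2*r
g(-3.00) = -48.00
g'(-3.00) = 48.00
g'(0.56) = 3.00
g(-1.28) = -5.56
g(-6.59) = -531.95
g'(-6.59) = 247.39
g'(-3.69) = 74.32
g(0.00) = -3.00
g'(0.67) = 4.03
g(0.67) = -1.95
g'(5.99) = 227.26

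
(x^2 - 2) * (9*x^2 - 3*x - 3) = 9*x^4 - 3*x^3 - 21*x^2 + 6*x + 6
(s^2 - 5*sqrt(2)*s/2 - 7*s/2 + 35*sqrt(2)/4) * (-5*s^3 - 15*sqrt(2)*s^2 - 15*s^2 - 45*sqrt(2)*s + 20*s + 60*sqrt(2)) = -5*s^5 - 5*sqrt(2)*s^4/2 + 5*s^4/2 + 5*sqrt(2)*s^3/4 + 295*s^3/2 - 215*s^2/2 + 145*sqrt(2)*s^2/4 - 2175*s/2 - 35*sqrt(2)*s + 1050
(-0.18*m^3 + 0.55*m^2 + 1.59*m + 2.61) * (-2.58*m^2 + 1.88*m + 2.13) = 0.4644*m^5 - 1.7574*m^4 - 3.4516*m^3 - 2.5731*m^2 + 8.2935*m + 5.5593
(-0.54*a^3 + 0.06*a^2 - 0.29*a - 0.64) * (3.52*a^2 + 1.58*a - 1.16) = -1.9008*a^5 - 0.642*a^4 - 0.2996*a^3 - 2.7806*a^2 - 0.6748*a + 0.7424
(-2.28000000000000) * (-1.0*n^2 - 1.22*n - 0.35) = 2.28*n^2 + 2.7816*n + 0.798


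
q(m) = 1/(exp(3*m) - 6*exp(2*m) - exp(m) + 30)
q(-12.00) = 0.03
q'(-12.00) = 0.00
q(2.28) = 0.00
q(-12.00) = 0.03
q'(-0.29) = 0.01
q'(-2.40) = 0.00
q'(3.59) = -0.00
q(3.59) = 0.00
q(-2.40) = 0.03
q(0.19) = 0.05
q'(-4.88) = 0.00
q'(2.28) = -0.01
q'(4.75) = -0.00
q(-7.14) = 0.03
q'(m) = (-3*exp(3*m) + 12*exp(2*m) + exp(m))/(exp(3*m) - 6*exp(2*m) - exp(m) + 30)^2 = (-3*exp(2*m) + 12*exp(m) + 1)*exp(m)/(exp(3*m) - 6*exp(2*m) - exp(m) + 30)^2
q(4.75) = 0.00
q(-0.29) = 0.04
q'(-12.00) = 0.00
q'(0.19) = 0.03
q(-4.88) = 0.03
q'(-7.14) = 0.00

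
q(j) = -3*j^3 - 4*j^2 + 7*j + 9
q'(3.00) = -98.00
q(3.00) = -87.00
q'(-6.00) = -269.00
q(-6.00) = 471.00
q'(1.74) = -34.17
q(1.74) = -6.73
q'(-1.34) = 1.56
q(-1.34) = -0.34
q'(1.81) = -36.96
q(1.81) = -9.22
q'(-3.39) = -69.31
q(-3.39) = 56.18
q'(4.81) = -239.70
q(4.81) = -383.73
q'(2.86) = -89.50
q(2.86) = -73.88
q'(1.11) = -12.97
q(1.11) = 7.74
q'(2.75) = -83.06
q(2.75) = -64.39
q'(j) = -9*j^2 - 8*j + 7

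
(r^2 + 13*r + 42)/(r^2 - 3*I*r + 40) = (r^2 + 13*r + 42)/(r^2 - 3*I*r + 40)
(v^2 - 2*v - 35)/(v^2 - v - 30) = (v - 7)/(v - 6)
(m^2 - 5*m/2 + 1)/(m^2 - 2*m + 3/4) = 2*(m - 2)/(2*m - 3)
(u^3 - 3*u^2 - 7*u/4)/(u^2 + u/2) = u - 7/2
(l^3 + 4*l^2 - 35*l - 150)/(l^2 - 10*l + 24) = (l^2 + 10*l + 25)/(l - 4)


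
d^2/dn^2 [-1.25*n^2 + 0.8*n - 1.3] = -2.50000000000000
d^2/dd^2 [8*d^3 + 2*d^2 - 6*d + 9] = 48*d + 4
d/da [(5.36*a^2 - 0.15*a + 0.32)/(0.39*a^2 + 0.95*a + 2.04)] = (5.1505*a^2 + 21.6192*a - 0.61)/(0.1521*a^4 + 0.741*a^3 + 2.4937*a^2 + 3.876*a + 4.1616)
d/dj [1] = 0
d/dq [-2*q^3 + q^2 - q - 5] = -6*q^2 + 2*q - 1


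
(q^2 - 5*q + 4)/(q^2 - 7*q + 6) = (q - 4)/(q - 6)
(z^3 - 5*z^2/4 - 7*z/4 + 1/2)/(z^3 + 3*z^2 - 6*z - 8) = (z - 1/4)/(z + 4)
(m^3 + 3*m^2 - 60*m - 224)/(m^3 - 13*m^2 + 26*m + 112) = (m^2 + 11*m + 28)/(m^2 - 5*m - 14)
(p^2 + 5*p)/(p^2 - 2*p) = (p + 5)/(p - 2)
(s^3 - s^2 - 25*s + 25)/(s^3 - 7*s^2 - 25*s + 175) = (s - 1)/(s - 7)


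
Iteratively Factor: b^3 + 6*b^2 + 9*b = (b)*(b^2 + 6*b + 9) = b*(b + 3)*(b + 3)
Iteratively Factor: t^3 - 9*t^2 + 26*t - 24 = (t - 4)*(t^2 - 5*t + 6) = (t - 4)*(t - 3)*(t - 2)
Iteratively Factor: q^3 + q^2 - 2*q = (q + 2)*(q^2 - q) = (q - 1)*(q + 2)*(q)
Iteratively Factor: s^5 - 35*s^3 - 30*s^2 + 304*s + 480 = (s - 4)*(s^4 + 4*s^3 - 19*s^2 - 106*s - 120) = (s - 4)*(s + 4)*(s^3 - 19*s - 30) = (s - 4)*(s + 2)*(s + 4)*(s^2 - 2*s - 15) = (s - 5)*(s - 4)*(s + 2)*(s + 4)*(s + 3)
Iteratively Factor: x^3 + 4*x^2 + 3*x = (x + 3)*(x^2 + x) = x*(x + 3)*(x + 1)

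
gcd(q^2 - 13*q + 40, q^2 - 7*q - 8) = q - 8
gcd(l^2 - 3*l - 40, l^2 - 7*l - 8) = l - 8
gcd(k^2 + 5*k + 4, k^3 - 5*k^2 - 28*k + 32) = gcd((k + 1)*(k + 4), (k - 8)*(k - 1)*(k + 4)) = k + 4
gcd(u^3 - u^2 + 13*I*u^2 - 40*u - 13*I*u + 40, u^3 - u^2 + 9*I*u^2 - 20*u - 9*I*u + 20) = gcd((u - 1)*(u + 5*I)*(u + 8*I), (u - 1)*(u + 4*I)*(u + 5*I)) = u^2 + u*(-1 + 5*I) - 5*I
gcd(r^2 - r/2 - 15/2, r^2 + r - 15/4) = r + 5/2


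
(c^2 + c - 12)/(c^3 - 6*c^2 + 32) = (c^2 + c - 12)/(c^3 - 6*c^2 + 32)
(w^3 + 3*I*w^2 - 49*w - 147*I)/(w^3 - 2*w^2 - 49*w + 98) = (w + 3*I)/(w - 2)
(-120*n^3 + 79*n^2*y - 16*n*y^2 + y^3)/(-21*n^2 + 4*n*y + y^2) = (40*n^2 - 13*n*y + y^2)/(7*n + y)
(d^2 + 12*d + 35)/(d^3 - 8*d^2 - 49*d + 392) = (d + 5)/(d^2 - 15*d + 56)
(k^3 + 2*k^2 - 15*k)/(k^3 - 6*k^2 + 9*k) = (k + 5)/(k - 3)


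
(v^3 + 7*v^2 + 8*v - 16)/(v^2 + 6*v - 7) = (v^2 + 8*v + 16)/(v + 7)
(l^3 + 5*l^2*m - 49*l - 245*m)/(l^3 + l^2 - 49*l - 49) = (l + 5*m)/(l + 1)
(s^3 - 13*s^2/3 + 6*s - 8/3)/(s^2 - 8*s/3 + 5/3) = (3*s^2 - 10*s + 8)/(3*s - 5)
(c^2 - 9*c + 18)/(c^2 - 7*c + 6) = (c - 3)/(c - 1)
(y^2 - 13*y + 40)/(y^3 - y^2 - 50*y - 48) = (y - 5)/(y^2 + 7*y + 6)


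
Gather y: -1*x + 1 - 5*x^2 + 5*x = -5*x^2 + 4*x + 1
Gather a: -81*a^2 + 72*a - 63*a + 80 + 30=-81*a^2 + 9*a + 110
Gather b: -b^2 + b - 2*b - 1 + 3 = -b^2 - b + 2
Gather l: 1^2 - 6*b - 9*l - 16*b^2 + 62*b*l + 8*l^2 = -16*b^2 - 6*b + 8*l^2 + l*(62*b - 9) + 1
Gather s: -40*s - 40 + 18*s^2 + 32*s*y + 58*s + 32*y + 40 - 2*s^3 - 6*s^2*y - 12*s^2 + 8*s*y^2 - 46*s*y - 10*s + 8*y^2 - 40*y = -2*s^3 + s^2*(6 - 6*y) + s*(8*y^2 - 14*y + 8) + 8*y^2 - 8*y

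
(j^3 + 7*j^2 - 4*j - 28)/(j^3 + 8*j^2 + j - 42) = (j + 2)/(j + 3)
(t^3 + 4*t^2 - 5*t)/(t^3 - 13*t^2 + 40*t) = (t^2 + 4*t - 5)/(t^2 - 13*t + 40)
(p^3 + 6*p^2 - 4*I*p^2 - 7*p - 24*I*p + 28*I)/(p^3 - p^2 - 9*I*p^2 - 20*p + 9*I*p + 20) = (p + 7)/(p - 5*I)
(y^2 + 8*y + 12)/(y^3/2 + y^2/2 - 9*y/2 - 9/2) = 2*(y^2 + 8*y + 12)/(y^3 + y^2 - 9*y - 9)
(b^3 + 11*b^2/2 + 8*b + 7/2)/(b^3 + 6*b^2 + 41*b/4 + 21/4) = 2*(b + 1)/(2*b + 3)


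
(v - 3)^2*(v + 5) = v^3 - v^2 - 21*v + 45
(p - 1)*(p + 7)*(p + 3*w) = p^3 + 3*p^2*w + 6*p^2 + 18*p*w - 7*p - 21*w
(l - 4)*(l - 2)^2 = l^3 - 8*l^2 + 20*l - 16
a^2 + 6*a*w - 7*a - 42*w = (a - 7)*(a + 6*w)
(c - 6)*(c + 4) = c^2 - 2*c - 24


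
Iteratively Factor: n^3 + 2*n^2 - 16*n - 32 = (n + 2)*(n^2 - 16) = (n + 2)*(n + 4)*(n - 4)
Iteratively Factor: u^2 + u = (u)*(u + 1)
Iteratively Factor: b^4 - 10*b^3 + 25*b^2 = (b)*(b^3 - 10*b^2 + 25*b) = b*(b - 5)*(b^2 - 5*b) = b^2*(b - 5)*(b - 5)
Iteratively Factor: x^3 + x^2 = (x)*(x^2 + x) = x^2*(x + 1)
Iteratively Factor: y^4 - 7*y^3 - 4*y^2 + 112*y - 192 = (y + 4)*(y^3 - 11*y^2 + 40*y - 48) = (y - 3)*(y + 4)*(y^2 - 8*y + 16) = (y - 4)*(y - 3)*(y + 4)*(y - 4)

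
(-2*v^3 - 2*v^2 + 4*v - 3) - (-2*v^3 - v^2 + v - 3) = -v^2 + 3*v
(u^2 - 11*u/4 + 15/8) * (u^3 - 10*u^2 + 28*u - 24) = u^5 - 51*u^4/4 + 459*u^3/8 - 479*u^2/4 + 237*u/2 - 45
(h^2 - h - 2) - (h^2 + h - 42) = 40 - 2*h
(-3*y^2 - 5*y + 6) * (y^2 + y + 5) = -3*y^4 - 8*y^3 - 14*y^2 - 19*y + 30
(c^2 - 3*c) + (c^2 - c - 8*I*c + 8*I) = 2*c^2 - 4*c - 8*I*c + 8*I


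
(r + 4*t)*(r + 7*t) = r^2 + 11*r*t + 28*t^2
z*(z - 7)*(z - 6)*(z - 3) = z^4 - 16*z^3 + 81*z^2 - 126*z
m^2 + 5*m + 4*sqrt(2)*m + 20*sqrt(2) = (m + 5)*(m + 4*sqrt(2))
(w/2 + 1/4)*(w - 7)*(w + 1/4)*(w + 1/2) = w^4/2 - 23*w^3/8 - 33*w^2/8 - 55*w/32 - 7/32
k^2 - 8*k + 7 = (k - 7)*(k - 1)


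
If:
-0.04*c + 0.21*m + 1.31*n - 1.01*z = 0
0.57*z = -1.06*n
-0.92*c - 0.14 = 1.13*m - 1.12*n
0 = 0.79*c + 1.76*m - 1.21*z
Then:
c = -0.47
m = 0.24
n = -0.02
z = 0.04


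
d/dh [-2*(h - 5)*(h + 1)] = 8 - 4*h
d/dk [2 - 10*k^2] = -20*k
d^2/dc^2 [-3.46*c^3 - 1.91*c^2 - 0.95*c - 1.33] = -20.76*c - 3.82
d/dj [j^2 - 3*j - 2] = 2*j - 3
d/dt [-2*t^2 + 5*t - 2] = 5 - 4*t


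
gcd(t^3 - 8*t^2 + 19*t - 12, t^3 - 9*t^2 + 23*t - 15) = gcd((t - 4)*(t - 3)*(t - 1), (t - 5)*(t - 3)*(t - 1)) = t^2 - 4*t + 3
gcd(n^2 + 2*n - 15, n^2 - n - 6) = n - 3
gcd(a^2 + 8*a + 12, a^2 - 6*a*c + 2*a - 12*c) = a + 2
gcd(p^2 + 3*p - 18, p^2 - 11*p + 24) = p - 3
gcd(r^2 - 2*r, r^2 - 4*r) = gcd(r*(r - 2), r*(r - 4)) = r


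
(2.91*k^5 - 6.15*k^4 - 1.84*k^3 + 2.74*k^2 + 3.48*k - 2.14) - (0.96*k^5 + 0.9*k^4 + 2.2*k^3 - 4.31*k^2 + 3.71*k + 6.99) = 1.95*k^5 - 7.05*k^4 - 4.04*k^3 + 7.05*k^2 - 0.23*k - 9.13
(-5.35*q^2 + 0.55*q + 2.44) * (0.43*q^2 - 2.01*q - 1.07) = -2.3005*q^4 + 10.99*q^3 + 5.6682*q^2 - 5.4929*q - 2.6108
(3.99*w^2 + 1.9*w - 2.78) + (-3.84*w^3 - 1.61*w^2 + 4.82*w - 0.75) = -3.84*w^3 + 2.38*w^2 + 6.72*w - 3.53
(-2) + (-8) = -10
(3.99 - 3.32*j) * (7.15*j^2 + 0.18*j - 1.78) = -23.738*j^3 + 27.9309*j^2 + 6.6278*j - 7.1022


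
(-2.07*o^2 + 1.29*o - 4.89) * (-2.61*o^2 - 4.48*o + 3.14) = 5.4027*o^4 + 5.9067*o^3 + 0.483899999999998*o^2 + 25.9578*o - 15.3546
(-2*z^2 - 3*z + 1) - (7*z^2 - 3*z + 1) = -9*z^2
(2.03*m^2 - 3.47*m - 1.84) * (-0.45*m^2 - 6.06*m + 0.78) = -0.9135*m^4 - 10.7403*m^3 + 23.4396*m^2 + 8.4438*m - 1.4352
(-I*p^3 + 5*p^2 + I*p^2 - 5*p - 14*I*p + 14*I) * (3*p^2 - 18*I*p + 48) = -3*I*p^5 - 3*p^4 + 3*I*p^4 + 3*p^3 - 180*I*p^3 - 12*p^2 + 180*I*p^2 + 12*p - 672*I*p + 672*I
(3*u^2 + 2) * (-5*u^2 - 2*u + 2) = -15*u^4 - 6*u^3 - 4*u^2 - 4*u + 4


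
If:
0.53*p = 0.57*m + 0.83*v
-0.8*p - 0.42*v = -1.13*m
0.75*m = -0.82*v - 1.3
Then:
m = -1.47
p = -1.96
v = -0.24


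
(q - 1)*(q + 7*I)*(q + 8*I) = q^3 - q^2 + 15*I*q^2 - 56*q - 15*I*q + 56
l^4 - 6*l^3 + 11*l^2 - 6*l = l*(l - 3)*(l - 2)*(l - 1)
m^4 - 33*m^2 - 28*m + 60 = (m - 6)*(m - 1)*(m + 2)*(m + 5)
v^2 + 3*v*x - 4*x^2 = (v - x)*(v + 4*x)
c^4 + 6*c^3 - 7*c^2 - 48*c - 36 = (c - 3)*(c + 1)*(c + 2)*(c + 6)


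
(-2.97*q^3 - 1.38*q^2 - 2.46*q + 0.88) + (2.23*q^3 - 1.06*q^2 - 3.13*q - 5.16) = -0.74*q^3 - 2.44*q^2 - 5.59*q - 4.28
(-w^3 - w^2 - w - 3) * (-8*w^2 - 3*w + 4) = 8*w^5 + 11*w^4 + 7*w^3 + 23*w^2 + 5*w - 12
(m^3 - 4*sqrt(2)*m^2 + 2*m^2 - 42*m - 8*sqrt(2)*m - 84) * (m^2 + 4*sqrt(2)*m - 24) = m^5 + 2*m^4 - 98*m^3 - 196*m^2 - 72*sqrt(2)*m^2 - 144*sqrt(2)*m + 1008*m + 2016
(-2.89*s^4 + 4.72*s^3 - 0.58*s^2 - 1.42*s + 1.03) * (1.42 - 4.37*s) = 12.6293*s^5 - 24.7302*s^4 + 9.237*s^3 + 5.3818*s^2 - 6.5175*s + 1.4626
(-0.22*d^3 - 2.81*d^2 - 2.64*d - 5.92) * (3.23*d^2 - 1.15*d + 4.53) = -0.7106*d^5 - 8.8233*d^4 - 6.2923*d^3 - 28.8149*d^2 - 5.1512*d - 26.8176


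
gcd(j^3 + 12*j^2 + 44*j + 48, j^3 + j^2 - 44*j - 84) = j^2 + 8*j + 12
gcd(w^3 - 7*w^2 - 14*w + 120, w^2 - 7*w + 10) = w - 5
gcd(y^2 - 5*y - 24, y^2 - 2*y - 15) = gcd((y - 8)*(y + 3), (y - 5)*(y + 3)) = y + 3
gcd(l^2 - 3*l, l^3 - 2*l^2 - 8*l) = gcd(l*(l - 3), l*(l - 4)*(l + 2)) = l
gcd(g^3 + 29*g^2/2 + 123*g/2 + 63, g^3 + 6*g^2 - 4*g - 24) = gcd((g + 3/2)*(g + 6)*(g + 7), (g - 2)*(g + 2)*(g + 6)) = g + 6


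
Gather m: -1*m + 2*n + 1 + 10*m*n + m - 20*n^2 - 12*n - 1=10*m*n - 20*n^2 - 10*n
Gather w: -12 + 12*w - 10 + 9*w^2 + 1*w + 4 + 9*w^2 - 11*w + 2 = 18*w^2 + 2*w - 16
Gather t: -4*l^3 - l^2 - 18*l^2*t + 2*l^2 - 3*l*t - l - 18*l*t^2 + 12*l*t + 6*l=-4*l^3 + l^2 - 18*l*t^2 + 5*l + t*(-18*l^2 + 9*l)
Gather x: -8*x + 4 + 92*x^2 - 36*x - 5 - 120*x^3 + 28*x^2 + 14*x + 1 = -120*x^3 + 120*x^2 - 30*x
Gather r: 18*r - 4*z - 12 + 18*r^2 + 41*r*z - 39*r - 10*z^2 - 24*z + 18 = 18*r^2 + r*(41*z - 21) - 10*z^2 - 28*z + 6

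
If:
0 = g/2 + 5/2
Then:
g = -5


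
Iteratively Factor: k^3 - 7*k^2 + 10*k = (k - 5)*(k^2 - 2*k) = k*(k - 5)*(k - 2)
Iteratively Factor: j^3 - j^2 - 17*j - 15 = (j + 1)*(j^2 - 2*j - 15) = (j - 5)*(j + 1)*(j + 3)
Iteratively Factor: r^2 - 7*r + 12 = (r - 4)*(r - 3)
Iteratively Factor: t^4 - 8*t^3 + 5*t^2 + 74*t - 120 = (t - 2)*(t^3 - 6*t^2 - 7*t + 60) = (t - 5)*(t - 2)*(t^2 - t - 12) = (t - 5)*(t - 2)*(t + 3)*(t - 4)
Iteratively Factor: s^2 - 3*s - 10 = (s + 2)*(s - 5)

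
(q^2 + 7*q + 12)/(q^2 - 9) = (q + 4)/(q - 3)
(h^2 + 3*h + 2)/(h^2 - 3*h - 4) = (h + 2)/(h - 4)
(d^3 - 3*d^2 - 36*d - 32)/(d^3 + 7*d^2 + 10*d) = (d^3 - 3*d^2 - 36*d - 32)/(d*(d^2 + 7*d + 10))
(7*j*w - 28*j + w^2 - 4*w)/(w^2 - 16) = (7*j + w)/(w + 4)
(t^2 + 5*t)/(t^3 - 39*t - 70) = t/(t^2 - 5*t - 14)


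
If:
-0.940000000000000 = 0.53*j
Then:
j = -1.77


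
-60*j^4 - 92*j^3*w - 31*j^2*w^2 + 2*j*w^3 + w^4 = (-6*j + w)*(j + w)*(2*j + w)*(5*j + w)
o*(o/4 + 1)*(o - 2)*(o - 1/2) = o^4/4 + 3*o^3/8 - 9*o^2/4 + o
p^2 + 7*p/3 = p*(p + 7/3)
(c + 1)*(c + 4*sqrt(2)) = c^2 + c + 4*sqrt(2)*c + 4*sqrt(2)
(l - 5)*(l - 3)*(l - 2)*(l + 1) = l^4 - 9*l^3 + 21*l^2 + l - 30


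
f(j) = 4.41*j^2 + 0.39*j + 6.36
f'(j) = 8.82*j + 0.39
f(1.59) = 18.13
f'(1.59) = 14.41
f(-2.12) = 25.35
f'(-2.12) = -18.31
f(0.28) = 6.81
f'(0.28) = 2.86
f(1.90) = 23.02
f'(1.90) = 17.15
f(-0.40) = 6.91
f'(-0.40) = -3.14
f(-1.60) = 17.03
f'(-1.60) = -13.72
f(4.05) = 80.27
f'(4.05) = 36.11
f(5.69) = 151.36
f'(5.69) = 50.58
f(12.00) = 646.08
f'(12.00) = 106.23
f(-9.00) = 360.06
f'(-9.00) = -78.99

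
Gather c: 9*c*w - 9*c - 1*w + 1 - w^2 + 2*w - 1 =c*(9*w - 9) - w^2 + w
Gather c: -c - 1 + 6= 5 - c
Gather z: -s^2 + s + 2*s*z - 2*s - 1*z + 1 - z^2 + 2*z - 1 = -s^2 - s - z^2 + z*(2*s + 1)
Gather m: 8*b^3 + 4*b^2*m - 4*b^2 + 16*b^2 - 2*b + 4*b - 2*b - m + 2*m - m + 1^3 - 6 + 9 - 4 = 8*b^3 + 4*b^2*m + 12*b^2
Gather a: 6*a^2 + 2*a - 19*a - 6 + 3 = 6*a^2 - 17*a - 3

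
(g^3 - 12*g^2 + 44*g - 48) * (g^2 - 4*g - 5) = g^5 - 16*g^4 + 87*g^3 - 164*g^2 - 28*g + 240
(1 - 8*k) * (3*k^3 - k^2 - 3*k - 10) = -24*k^4 + 11*k^3 + 23*k^2 + 77*k - 10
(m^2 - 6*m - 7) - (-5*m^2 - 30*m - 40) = 6*m^2 + 24*m + 33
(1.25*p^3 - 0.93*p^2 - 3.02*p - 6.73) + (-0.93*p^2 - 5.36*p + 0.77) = 1.25*p^3 - 1.86*p^2 - 8.38*p - 5.96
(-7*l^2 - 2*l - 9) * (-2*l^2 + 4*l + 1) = 14*l^4 - 24*l^3 + 3*l^2 - 38*l - 9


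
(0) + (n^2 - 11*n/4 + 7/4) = n^2 - 11*n/4 + 7/4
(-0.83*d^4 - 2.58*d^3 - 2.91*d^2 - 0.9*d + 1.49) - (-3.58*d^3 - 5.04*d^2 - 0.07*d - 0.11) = -0.83*d^4 + 1.0*d^3 + 2.13*d^2 - 0.83*d + 1.6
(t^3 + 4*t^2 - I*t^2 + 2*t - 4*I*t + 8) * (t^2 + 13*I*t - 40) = t^5 + 4*t^4 + 12*I*t^4 - 25*t^3 + 48*I*t^3 - 100*t^2 + 66*I*t^2 - 80*t + 264*I*t - 320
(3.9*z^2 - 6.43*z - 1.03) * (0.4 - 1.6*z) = -6.24*z^3 + 11.848*z^2 - 0.924*z - 0.412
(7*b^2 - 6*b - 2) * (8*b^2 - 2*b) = 56*b^4 - 62*b^3 - 4*b^2 + 4*b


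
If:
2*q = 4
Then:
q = 2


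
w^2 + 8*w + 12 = (w + 2)*(w + 6)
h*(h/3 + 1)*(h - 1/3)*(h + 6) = h^4/3 + 26*h^3/9 + 5*h^2 - 2*h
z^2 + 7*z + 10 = (z + 2)*(z + 5)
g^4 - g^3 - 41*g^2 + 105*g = g*(g - 5)*(g - 3)*(g + 7)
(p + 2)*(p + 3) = p^2 + 5*p + 6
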